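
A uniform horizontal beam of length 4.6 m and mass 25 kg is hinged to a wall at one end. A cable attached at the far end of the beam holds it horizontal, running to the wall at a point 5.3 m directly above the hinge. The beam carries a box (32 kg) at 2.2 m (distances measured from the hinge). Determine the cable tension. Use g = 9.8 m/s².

T ≈ 361 N

About the hinge:
Beam weight: 25 × 9.8 = 245 N down at 2.3 m → arm 2.3 m, τ = 245 × 2.3 = 563.5 N·m clockwise.
Box: 32 × 9.8 = 313.6 N down at 2.2 m → arm 2.2 m, τ = 313.6 × 2.2 = 689.9 N·m clockwise.
Total clockwise load moment = 1253 N·m.
The cable tension T acts at 4.6 m; only its component perpendicular to the beam, T sinθ, produces torque. sinθ = h/√(h²+d²) = 5.3/√(5.3²+4.6²) = 0.7552.
Setting net torque to zero: T × 4.6 × 0.7552 = 1253 → T = 1253 / 3.474 = 361 N.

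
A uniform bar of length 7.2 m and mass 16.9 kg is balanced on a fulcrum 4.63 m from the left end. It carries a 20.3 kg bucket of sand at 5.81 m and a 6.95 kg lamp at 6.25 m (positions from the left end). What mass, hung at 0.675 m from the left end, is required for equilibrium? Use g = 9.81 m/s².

m ≈ 4.5 kg

Taking torques about the fulcrum (at 4.63 m from the left end):
Beam weight: 16.9 × 9.81 = 165.8 N down at 3.6 m → arm 1.03 m, τ = 165.8 × 1.03 = 170.8 N·m counterclockwise.
Bucket of sand: 20.3 × 9.81 = 199.1 N down at 5.81 m → arm 1.18 m, τ = 199.1 × 1.18 = 234.9 N·m clockwise.
Lamp: 6.95 × 9.81 = 68.18 N down at 6.25 m → arm 1.62 m, τ = 68.18 × 1.62 = 110.5 N·m clockwise.
Net moment of known loads = 174.6 N·m clockwise.
An unknown mass m at 0.675 m has arm 3.955 m; its moment is m·g·3.955 counterclockwise.
Στ = 0 ⇒ m × 9.81 × 3.955 = 174.6 ⇒ m = 174.6 / (9.81 × 3.955) = 4.5 kg.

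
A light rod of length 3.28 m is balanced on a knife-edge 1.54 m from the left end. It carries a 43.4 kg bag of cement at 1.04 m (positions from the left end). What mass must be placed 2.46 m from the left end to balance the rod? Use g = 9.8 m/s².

m ≈ 23.6 kg

Sum moments about the knife-edge (at 1.54 m from the left end) (the support reaction has zero arm there).
Bag of cement: 43.4 × 9.8 = 425.3 N down at 1.04 m → arm 0.5 m, τ = 425.3 × 0.5 = 212.7 N·m counterclockwise.
Net moment of known loads = 212.7 N·m counterclockwise.
An unknown mass m at 2.46 m has arm 0.92 m; its moment is m·g·0.92 clockwise.
Στ = 0 ⇒ m × 9.8 × 0.92 = 212.7 ⇒ m = 212.7 / (9.8 × 0.92) = 23.6 kg.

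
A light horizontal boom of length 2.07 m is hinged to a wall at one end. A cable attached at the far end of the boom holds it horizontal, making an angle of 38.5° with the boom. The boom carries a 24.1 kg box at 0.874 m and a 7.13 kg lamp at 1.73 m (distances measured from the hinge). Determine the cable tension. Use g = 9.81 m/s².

T ≈ 254 N

About the hinge:
Box: 24.1 × 9.81 = 236.4 N down at 0.874 m → arm 0.874 m, τ = 236.4 × 0.874 = 206.6 N·m clockwise.
Lamp: 7.13 × 9.81 = 69.95 N down at 1.73 m → arm 1.73 m, τ = 69.95 × 1.73 = 121 N·m clockwise.
Total clockwise load moment = 327.6 N·m.
The cable tension T acts at 2.07 m; only its component perpendicular to the boom, T sinθ, produces torque. sin 38.5° = 0.6225.
Balancing moments: T × 2.07 × 0.6225 = 327.6, giving T = 327.6 / 1.289 = 254 N.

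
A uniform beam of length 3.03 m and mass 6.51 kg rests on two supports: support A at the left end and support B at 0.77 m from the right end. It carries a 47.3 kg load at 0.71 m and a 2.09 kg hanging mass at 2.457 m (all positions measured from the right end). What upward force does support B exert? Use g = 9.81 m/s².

R_B ≈ 524 N

Taking torques about support A:
Beam weight: 6.51 × 9.81 = 63.86 N down at 1.515 m → arm 1.515 m, τ = 63.86 × 1.515 = 96.75 N·m clockwise.
Load: 47.3 × 9.81 = 464 N down at 0.71 m → arm 2.32 m, τ = 464 × 2.32 = 1076 N·m clockwise.
Hanging mass: 2.09 × 9.81 = 20.5 N down at 2.457 m → arm 0.573 m, τ = 20.5 × 0.573 = 11.75 N·m clockwise.
Net load moment about support A = 1184 N·m clockwise.
Reaction R at support B is upward at 0.77 m, arm 2.26 m → moment R × 2.26 counterclockwise.
Στ = 0 ⇒ R × 2.26 = 1184 ⇒ R = 524 N.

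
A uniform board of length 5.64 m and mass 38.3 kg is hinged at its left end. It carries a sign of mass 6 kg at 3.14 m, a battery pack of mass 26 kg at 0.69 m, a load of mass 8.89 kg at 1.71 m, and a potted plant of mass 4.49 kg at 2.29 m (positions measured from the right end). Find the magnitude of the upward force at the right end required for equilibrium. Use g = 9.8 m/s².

About the left end:
Beam weight: 38.3 × 9.8 = 375.3 N down at 2.82 m → arm 2.82 m, τ = 375.3 × 2.82 = 1058 N·m clockwise.
Sign: 6 × 9.8 = 58.8 N down at 3.14 m → arm 2.5 m, τ = 58.8 × 2.5 = 147 N·m clockwise.
Battery pack: 26 × 9.8 = 254.8 N down at 0.69 m → arm 4.95 m, τ = 254.8 × 4.95 = 1261 N·m clockwise.
Load: 8.89 × 9.8 = 87.12 N down at 1.71 m → arm 3.93 m, τ = 87.12 × 3.93 = 342.4 N·m clockwise.
Potted plant: 4.49 × 9.8 = 44 N down at 2.29 m → arm 3.35 m, τ = 44 × 3.35 = 147.4 N·m clockwise.
Net moment of the loads = 2956 N·m clockwise.
The upward force F acts at the right end, arm 5.64 m, giving F × 5.64 counterclockwise.
Στ = 0 ⇒ F × 5.64 = 2956 ⇒ F = 2956 / 5.64 = 524 N.

F ≈ 524 N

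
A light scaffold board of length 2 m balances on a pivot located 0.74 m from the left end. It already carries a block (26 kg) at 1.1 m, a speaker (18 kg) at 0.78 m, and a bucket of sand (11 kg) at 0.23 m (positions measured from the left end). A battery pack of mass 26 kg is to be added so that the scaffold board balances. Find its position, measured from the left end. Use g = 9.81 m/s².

Take moments about the pivot (at 0.74 m from the left end).
Block: 26 × 9.81 = 255.1 N down at 1.1 m → arm 0.36 m, τ = 255.1 × 0.36 = 91.84 N·m clockwise.
Speaker: 18 × 9.81 = 176.6 N down at 0.78 m → arm 0.04 m, τ = 176.6 × 0.04 = 7.064 N·m clockwise.
Bucket of sand: 11 × 9.81 = 107.9 N down at 0.23 m → arm 0.51 m, τ = 107.9 × 0.51 = 55.03 N·m counterclockwise.
Net moment of existing loads = 43.87 N·m clockwise.
The battery pack weighs 26 × 9.81 = 255.1 N and must supply an equal counterclockwise moment, so its lever arm about the pivot is 43.87 / 255.1 = 0.172 m.
That puts it at 0.74 − 0.172 = 0.568 m from the left end.

x ≈ 0.568 m from the left end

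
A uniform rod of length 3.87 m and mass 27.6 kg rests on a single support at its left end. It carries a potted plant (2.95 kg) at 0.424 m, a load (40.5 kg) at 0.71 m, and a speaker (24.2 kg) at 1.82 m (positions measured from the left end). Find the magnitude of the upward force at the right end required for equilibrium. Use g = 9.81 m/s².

Choose the left end as the axis so the unknown pivot reaction has zero arm there.
Beam weight: 27.6 × 9.81 = 270.8 N down at 1.935 m → arm 1.935 m, τ = 270.8 × 1.935 = 524 N·m clockwise.
Potted plant: 2.95 × 9.81 = 28.94 N down at 0.424 m → arm 0.424 m, τ = 28.94 × 0.424 = 12.27 N·m clockwise.
Load: 40.5 × 9.81 = 397.3 N down at 0.71 m → arm 0.71 m, τ = 397.3 × 0.71 = 282.1 N·m clockwise.
Speaker: 24.2 × 9.81 = 237.4 N down at 1.82 m → arm 1.82 m, τ = 237.4 × 1.82 = 432.1 N·m clockwise.
Net moment of the loads = 1250 N·m clockwise.
The upward force F acts at the right end, arm 3.87 m, giving F × 3.87 counterclockwise.
Balancing moments: F × 3.87 = 1250, giving F = 1250 / 3.87 = 323 N.

F ≈ 323 N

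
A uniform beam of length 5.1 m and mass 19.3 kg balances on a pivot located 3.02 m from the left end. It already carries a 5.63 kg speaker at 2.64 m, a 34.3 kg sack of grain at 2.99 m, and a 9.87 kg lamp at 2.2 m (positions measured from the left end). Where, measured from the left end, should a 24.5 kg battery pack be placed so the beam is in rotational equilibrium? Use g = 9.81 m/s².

Taking torques about the pivot (at 3.02 m from the left end):
Beam weight: 19.3 × 9.81 = 189.3 N down at 2.55 m → arm 0.47 m, τ = 189.3 × 0.47 = 88.97 N·m counterclockwise.
Speaker: 5.63 × 9.81 = 55.23 N down at 2.64 m → arm 0.38 m, τ = 55.23 × 0.38 = 20.99 N·m counterclockwise.
Sack of grain: 34.3 × 9.81 = 336.5 N down at 2.99 m → arm 0.03 m, τ = 336.5 × 0.03 = 10.09 N·m counterclockwise.
Lamp: 9.87 × 9.81 = 96.82 N down at 2.2 m → arm 0.82 m, τ = 96.82 × 0.82 = 79.39 N·m counterclockwise.
Net moment of existing loads = 199.4 N·m counterclockwise.
The battery pack weighs 24.5 × 9.81 = 240.3 N and must supply an equal clockwise moment, so its lever arm about the pivot is 199.4 / 240.3 = 0.83 m.
That puts it at 3.02 + 0.83 = 3.85 m from the left end.

x ≈ 3.85 m from the left end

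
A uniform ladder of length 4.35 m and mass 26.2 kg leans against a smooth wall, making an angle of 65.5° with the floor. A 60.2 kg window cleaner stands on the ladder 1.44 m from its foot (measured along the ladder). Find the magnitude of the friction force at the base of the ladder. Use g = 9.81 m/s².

About the foot of the ladder:
Ladder weight 26.2×9.81 = 257 N acts at 2.175 m along the ladder; its horizontal arm is 2.175·cos65.5° = 0.902 m → τ = 231.8 N·m clockwise.
Window cleaner: 60.2×9.81 = 590.6 N at 1.44 m → arm 0.5972 m → τ = 352.7 N·m clockwise.
Wall normal N acts horizontally at the top; its moment arm is the height L sinθ = 4.35·sin65.5° = 3.958 m, counterclockwise.
Setting net torque to zero: N × 3.958 = 584.5 → N = 148 N.
ΣFx = 0: friction at the foot balances the wall's push, so f = N_wall = 148 N.

f ≈ 148 N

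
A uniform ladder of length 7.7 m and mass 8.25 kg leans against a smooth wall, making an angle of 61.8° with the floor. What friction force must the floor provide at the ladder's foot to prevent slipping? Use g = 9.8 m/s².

Taking torques about the foot of the ladder:
Ladder weight 8.25×9.8 = 80.85 N acts at 3.85 m along the ladder; its horizontal arm is 3.85·cos61.8° = 1.819 m → τ = 147.1 N·m clockwise.
Wall normal N acts horizontally at the top; its moment arm is the height L sinθ = 7.7·sin61.8° = 6.786 m, counterclockwise.
Setting net torque to zero: N × 6.786 = 147.1 → N = 21.7 N.
ΣFx = 0: friction at the foot balances the wall's push, so f = N_wall = 21.7 N.

f ≈ 21.7 N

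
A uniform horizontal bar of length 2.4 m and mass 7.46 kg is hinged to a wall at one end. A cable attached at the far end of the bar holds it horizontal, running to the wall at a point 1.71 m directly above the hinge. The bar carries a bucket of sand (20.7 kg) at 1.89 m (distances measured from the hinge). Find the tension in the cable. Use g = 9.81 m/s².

T ≈ 339 N

Taking torques about the hinge:
Beam weight: 7.46 × 9.81 = 73.18 N down at 1.2 m → arm 1.2 m, τ = 73.18 × 1.2 = 87.82 N·m clockwise.
Bucket of sand: 20.7 × 9.81 = 203.1 N down at 1.89 m → arm 1.89 m, τ = 203.1 × 1.89 = 383.9 N·m clockwise.
Total clockwise load moment = 471.7 N·m.
The cable tension T acts at 2.4 m; only its component perpendicular to the bar, T sinθ, produces torque. sinθ = h/√(h²+d²) = 1.71/√(1.71²+2.4²) = 0.5803.
For rotational equilibrium, T × 2.4 × 0.5803 = 471.7, so T = 471.7 / 1.393 = 339 N.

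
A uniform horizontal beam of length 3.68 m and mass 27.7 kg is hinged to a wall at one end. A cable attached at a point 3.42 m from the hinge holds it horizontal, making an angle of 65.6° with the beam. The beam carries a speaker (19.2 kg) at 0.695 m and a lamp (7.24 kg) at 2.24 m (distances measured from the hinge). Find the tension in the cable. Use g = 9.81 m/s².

T ≈ 254 N

About the hinge:
Beam weight: 27.7 × 9.81 = 271.7 N down at 1.84 m → arm 1.84 m, τ = 271.7 × 1.84 = 499.9 N·m clockwise.
Speaker: 19.2 × 9.81 = 188.4 N down at 0.695 m → arm 0.695 m, τ = 188.4 × 0.695 = 130.9 N·m clockwise.
Lamp: 7.24 × 9.81 = 71.02 N down at 2.24 m → arm 2.24 m, τ = 71.02 × 2.24 = 159.1 N·m clockwise.
Total clockwise load moment = 789.9 N·m.
The cable tension T acts at 3.42 m; only its component perpendicular to the beam, T sinθ, produces torque. sin 65.6° = 0.9107.
For rotational equilibrium, T × 3.42 × 0.9107 = 789.9, so T = 789.9 / 3.115 = 254 N.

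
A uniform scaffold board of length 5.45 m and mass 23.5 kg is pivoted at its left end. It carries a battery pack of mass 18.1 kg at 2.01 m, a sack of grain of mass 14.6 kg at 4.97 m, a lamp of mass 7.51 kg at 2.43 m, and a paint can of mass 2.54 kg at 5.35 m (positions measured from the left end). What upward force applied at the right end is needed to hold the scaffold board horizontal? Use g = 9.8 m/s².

Take moments about the left end.
Beam weight: 23.5 × 9.8 = 230.3 N down at 2.725 m → arm 2.725 m, τ = 230.3 × 2.725 = 627.6 N·m clockwise.
Battery pack: 18.1 × 9.8 = 177.4 N down at 2.01 m → arm 2.01 m, τ = 177.4 × 2.01 = 356.6 N·m clockwise.
Sack of grain: 14.6 × 9.8 = 143.1 N down at 4.97 m → arm 4.97 m, τ = 143.1 × 4.97 = 711.2 N·m clockwise.
Lamp: 7.51 × 9.8 = 73.6 N down at 2.43 m → arm 2.43 m, τ = 73.6 × 2.43 = 178.8 N·m clockwise.
Paint can: 2.54 × 9.8 = 24.89 N down at 5.35 m → arm 5.35 m, τ = 24.89 × 5.35 = 133.2 N·m clockwise.
Net moment of the loads = 2007 N·m clockwise.
The upward force F acts at the right end, arm 5.45 m, giving F × 5.45 counterclockwise.
Στ = 0 ⇒ F × 5.45 = 2007 ⇒ F = 2007 / 5.45 = 368 N.

F ≈ 368 N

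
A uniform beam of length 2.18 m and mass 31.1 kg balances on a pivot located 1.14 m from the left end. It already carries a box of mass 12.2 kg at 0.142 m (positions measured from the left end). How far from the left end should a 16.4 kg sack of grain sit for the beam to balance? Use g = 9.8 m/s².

Taking torques about the pivot (at 1.14 m from the left end):
Beam weight: 31.1 × 9.8 = 304.8 N down at 1.09 m → arm 0.05 m, τ = 304.8 × 0.05 = 15.24 N·m counterclockwise.
Box: 12.2 × 9.8 = 119.6 N down at 0.142 m → arm 0.998 m, τ = 119.6 × 0.998 = 119.4 N·m counterclockwise.
Net moment of existing loads = 134.6 N·m counterclockwise.
The sack of grain weighs 16.4 × 9.8 = 160.7 N and must supply an equal clockwise moment, so its lever arm about the pivot is 134.6 / 160.7 = 0.838 m.
That puts it at 1.14 + 0.838 = 1.98 m from the left end.

x ≈ 1.98 m from the left end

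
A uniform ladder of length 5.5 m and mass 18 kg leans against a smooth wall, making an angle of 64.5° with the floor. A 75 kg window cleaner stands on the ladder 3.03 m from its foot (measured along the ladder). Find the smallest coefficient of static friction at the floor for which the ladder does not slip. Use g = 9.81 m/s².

About the foot of the ladder:
Ladder weight 18×9.81 = 176.6 N acts at 2.75 m along the ladder; its horizontal arm is 2.75·cos64.5° = 1.184 m → τ = 209.1 N·m clockwise.
Window cleaner: 75×9.81 = 735.8 N at 3.03 m → arm 1.304 m → τ = 959.5 N·m clockwise.
Wall normal N acts horizontally at the top; its moment arm is the height L sinθ = 5.5·sin64.5° = 4.964 m, counterclockwise.
Στ = 0 ⇒ N × 4.964 = 1169 ⇒ N = 235.5 N.
ΣFx = 0 ⇒ f = N_wall = 235.5 N. ΣFy = 0 ⇒ N_floor = 912.4 N.
μ_min = f / N_floor = 235.5 / 912.4 = 0.258.

μ_min ≈ 0.258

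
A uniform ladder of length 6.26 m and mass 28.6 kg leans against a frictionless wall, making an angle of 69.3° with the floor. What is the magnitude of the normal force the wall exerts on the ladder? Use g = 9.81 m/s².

Take moments about the foot of the ladder.
Ladder weight 28.6×9.81 = 280.6 N acts at 3.13 m along the ladder; its horizontal arm is 3.13·cos69.3° = 1.106 m → τ = 310.3 N·m clockwise.
Wall normal N acts horizontally at the top; its moment arm is the height L sinθ = 6.26·sin69.3° = 5.856 m, counterclockwise.
Balancing moments: N × 5.856 = 310.3, giving N = 53 N.

N_wall ≈ 53 N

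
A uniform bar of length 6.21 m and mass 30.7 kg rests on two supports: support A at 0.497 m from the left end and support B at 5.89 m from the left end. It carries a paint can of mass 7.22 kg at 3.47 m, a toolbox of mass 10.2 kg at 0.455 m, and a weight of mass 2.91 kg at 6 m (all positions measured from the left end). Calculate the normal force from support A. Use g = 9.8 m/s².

About support B:
Beam weight: 30.7 × 9.8 = 300.9 N down at 3.105 m → arm 2.785 m, τ = 300.9 × 2.785 = 838 N·m counterclockwise.
Paint can: 7.22 × 9.8 = 70.76 N down at 3.47 m → arm 2.42 m, τ = 70.76 × 2.42 = 171.2 N·m counterclockwise.
Toolbox: 10.2 × 9.8 = 99.96 N down at 0.455 m → arm 5.435 m, τ = 99.96 × 5.435 = 543.3 N·m counterclockwise.
Weight: 2.91 × 9.8 = 28.52 N down at 6 m → arm 0.11 m, τ = 28.52 × 0.11 = 3.137 N·m clockwise.
Net load moment about support B = 1549 N·m counterclockwise.
Reaction R at support A is upward at 0.497 m, arm 5.393 m → moment R × 5.393 clockwise.
Balancing moments: R × 5.393 = 1549, giving R = 287 N.

R_A ≈ 287 N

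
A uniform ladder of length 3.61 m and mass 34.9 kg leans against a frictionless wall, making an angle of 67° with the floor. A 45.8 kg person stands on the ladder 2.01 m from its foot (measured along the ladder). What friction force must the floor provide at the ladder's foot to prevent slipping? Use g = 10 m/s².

f ≈ 182 N

Take moments about the foot of the ladder.
Ladder weight 34.9×10 = 349 N acts at 1.805 m along the ladder; its horizontal arm is 1.805·cos67° = 0.7053 m → τ = 246.1 N·m clockwise.
Person: 45.8×10 = 458 N at 2.01 m → arm 0.7854 m → τ = 359.7 N·m clockwise.
Wall normal N acts horizontally at the top; its moment arm is the height L sinθ = 3.61·sin67° = 3.323 m, counterclockwise.
Setting net torque to zero: N × 3.323 = 605.8 → N = 182 N.
ΣFx = 0: friction at the foot balances the wall's push, so f = N_wall = 182 N.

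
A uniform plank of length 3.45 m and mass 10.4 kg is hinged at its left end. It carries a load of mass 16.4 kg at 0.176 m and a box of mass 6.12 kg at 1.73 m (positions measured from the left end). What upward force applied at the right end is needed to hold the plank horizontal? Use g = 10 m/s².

F ≈ 91.1 N

Choose the left end as the axis so the unknown pivot reaction has zero arm there.
Beam weight: 10.4 × 10 = 104 N down at 1.725 m → arm 1.725 m, τ = 104 × 1.725 = 179.4 N·m clockwise.
Load: 16.4 × 10 = 164 N down at 0.176 m → arm 0.176 m, τ = 164 × 0.176 = 28.86 N·m clockwise.
Box: 6.12 × 10 = 61.2 N down at 1.73 m → arm 1.73 m, τ = 61.2 × 1.73 = 105.9 N·m clockwise.
Net moment of the loads = 314.2 N·m clockwise.
The upward force F acts at the right end, arm 3.45 m, giving F × 3.45 counterclockwise.
For rotational equilibrium, F × 3.45 = 314.2, so F = 314.2 / 3.45 = 91.1 N.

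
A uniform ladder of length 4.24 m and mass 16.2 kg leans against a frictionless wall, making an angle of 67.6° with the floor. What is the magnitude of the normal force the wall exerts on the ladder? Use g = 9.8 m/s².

N_wall ≈ 32.7 N

Take moments about the foot of the ladder.
Ladder weight 16.2×9.8 = 158.8 N acts at 2.12 m along the ladder; its horizontal arm is 2.12·cos67.6° = 0.8079 m → τ = 128.3 N·m clockwise.
Wall normal N acts horizontally at the top; its moment arm is the height L sinθ = 4.24·sin67.6° = 3.92 m, counterclockwise.
Στ = 0 ⇒ N × 3.92 = 128.3 ⇒ N = 32.7 N.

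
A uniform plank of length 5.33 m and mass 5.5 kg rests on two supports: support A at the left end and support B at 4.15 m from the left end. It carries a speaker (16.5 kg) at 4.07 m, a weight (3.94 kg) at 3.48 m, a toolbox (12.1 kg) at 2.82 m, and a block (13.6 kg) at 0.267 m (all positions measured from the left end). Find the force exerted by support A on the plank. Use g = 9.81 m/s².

R_A ≈ 192 N

Taking torques about support B:
Beam weight: 5.5 × 9.81 = 53.96 N down at 2.665 m → arm 1.485 m, τ = 53.96 × 1.485 = 80.13 N·m counterclockwise.
Speaker: 16.5 × 9.81 = 161.9 N down at 4.07 m → arm 0.08 m, τ = 161.9 × 0.08 = 12.95 N·m counterclockwise.
Weight: 3.94 × 9.81 = 38.65 N down at 3.48 m → arm 0.67 m, τ = 38.65 × 0.67 = 25.9 N·m counterclockwise.
Toolbox: 12.1 × 9.81 = 118.7 N down at 2.82 m → arm 1.33 m, τ = 118.7 × 1.33 = 157.9 N·m counterclockwise.
Block: 13.6 × 9.81 = 133.4 N down at 0.267 m → arm 3.883 m, τ = 133.4 × 3.883 = 518 N·m counterclockwise.
Net load moment about support B = 794.9 N·m counterclockwise.
Reaction R at support A is upward at 0 m, arm 4.15 m → moment R × 4.15 clockwise.
Στ = 0 ⇒ R × 4.15 = 794.9 ⇒ R = 192 N.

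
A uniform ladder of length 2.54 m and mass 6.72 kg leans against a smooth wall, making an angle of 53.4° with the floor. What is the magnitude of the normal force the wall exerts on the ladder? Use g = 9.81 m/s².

Take moments about the foot of the ladder.
Ladder weight 6.72×9.81 = 65.92 N acts at 1.27 m along the ladder; its horizontal arm is 1.27·cos53.4° = 0.7572 m → τ = 49.91 N·m clockwise.
Wall normal N acts horizontally at the top; its moment arm is the height L sinθ = 2.54·sin53.4° = 2.039 m, counterclockwise.
Στ = 0 ⇒ N × 2.039 = 49.91 ⇒ N = 24.5 N.

N_wall ≈ 24.5 N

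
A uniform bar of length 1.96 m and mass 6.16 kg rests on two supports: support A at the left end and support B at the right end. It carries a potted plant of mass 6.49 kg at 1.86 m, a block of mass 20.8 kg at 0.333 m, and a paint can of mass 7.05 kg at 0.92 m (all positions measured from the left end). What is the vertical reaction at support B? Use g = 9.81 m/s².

Take moments about support A.
Beam weight: 6.16 × 9.81 = 60.43 N down at 0.98 m → arm 0.98 m, τ = 60.43 × 0.98 = 59.22 N·m clockwise.
Potted plant: 6.49 × 9.81 = 63.67 N down at 1.86 m → arm 1.86 m, τ = 63.67 × 1.86 = 118.4 N·m clockwise.
Block: 20.8 × 9.81 = 204 N down at 0.333 m → arm 0.333 m, τ = 204 × 0.333 = 67.93 N·m clockwise.
Paint can: 7.05 × 9.81 = 69.16 N down at 0.92 m → arm 0.92 m, τ = 69.16 × 0.92 = 63.63 N·m clockwise.
Net load moment about support A = 309.2 N·m clockwise.
Reaction R at support B is upward at 1.96 m, arm 1.96 m → moment R × 1.96 counterclockwise.
Στ = 0 ⇒ R × 1.96 = 309.2 ⇒ R = 158 N.

R_B ≈ 158 N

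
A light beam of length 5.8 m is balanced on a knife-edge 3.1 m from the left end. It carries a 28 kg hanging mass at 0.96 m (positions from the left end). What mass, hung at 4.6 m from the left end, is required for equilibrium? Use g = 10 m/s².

About the knife-edge (at 3.1 m from the left end):
Hanging mass: 28 × 10 = 280 N down at 0.96 m → arm 2.14 m, τ = 280 × 2.14 = 599.2 N·m counterclockwise.
Net moment of known loads = 599.2 N·m counterclockwise.
An unknown mass m at 4.6 m has arm 1.5 m; its moment is m·g·1.5 clockwise.
For rotational equilibrium, m × 10 × 1.5 = 599.2, so m = 599.2 / (10 × 1.5) = 39.9 kg.

m ≈ 39.9 kg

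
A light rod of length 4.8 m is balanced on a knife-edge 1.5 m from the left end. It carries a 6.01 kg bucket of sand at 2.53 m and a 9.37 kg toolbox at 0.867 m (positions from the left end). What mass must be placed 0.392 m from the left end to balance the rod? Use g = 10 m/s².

About the knife-edge (at 1.5 m from the left end):
Bucket of sand: 6.01 × 10 = 60.1 N down at 2.53 m → arm 1.03 m, τ = 60.1 × 1.03 = 61.9 N·m clockwise.
Toolbox: 9.37 × 10 = 93.7 N down at 0.867 m → arm 0.633 m, τ = 93.7 × 0.633 = 59.31 N·m counterclockwise.
Net moment of known loads = 2.59 N·m clockwise.
An unknown mass m at 0.392 m has arm 1.108 m; its moment is m·g·1.108 counterclockwise.
Setting net torque to zero: m × 10 × 1.108 = 2.59 → m = 2.59 / (10 × 1.108) = 0.234 kg.

m ≈ 0.234 kg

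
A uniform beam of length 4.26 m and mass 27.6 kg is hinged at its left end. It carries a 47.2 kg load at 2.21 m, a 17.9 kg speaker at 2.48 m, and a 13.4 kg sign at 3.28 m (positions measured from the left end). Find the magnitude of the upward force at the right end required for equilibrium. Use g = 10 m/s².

Sum moments about the left end (the unknown pivot reaction has zero arm there).
Beam weight: 27.6 × 10 = 276 N down at 2.13 m → arm 2.13 m, τ = 276 × 2.13 = 587.9 N·m clockwise.
Load: 47.2 × 10 = 472 N down at 2.21 m → arm 2.21 m, τ = 472 × 2.21 = 1043 N·m clockwise.
Speaker: 17.9 × 10 = 179 N down at 2.48 m → arm 2.48 m, τ = 179 × 2.48 = 443.9 N·m clockwise.
Sign: 13.4 × 10 = 134 N down at 3.28 m → arm 3.28 m, τ = 134 × 3.28 = 439.5 N·m clockwise.
Net moment of the loads = 2514 N·m clockwise.
The upward force F acts at the right end, arm 4.26 m, giving F × 4.26 counterclockwise.
Balancing moments: F × 4.26 = 2514, giving F = 2514 / 4.26 = 590 N.

F ≈ 590 N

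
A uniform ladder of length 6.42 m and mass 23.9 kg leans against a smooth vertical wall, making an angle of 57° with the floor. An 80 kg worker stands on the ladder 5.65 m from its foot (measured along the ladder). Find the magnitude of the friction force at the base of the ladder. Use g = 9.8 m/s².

f ≈ 524 N

Take moments about the foot of the ladder.
Ladder weight 23.9×9.8 = 234.2 N acts at 3.21 m along the ladder; its horizontal arm is 3.21·cos57° = 1.748 m → τ = 409.4 N·m clockwise.
Worker: 80×9.8 = 784 N at 5.65 m → arm 3.077 m → τ = 2412 N·m clockwise.
Wall normal N acts horizontally at the top; its moment arm is the height L sinθ = 6.42·sin57° = 5.384 m, counterclockwise.
Στ = 0 ⇒ N × 5.384 = 2821 ⇒ N = 524 N.
ΣFx = 0: friction at the foot balances the wall's push, so f = N_wall = 524 N.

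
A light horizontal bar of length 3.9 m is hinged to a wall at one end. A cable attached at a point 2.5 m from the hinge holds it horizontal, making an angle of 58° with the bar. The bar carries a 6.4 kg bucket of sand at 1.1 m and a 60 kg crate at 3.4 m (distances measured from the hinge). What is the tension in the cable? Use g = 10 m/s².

T ≈ 995 N

Choose the hinge as the axis so the unknown hinge reaction has zero arm there.
Bucket of sand: 6.4 × 10 = 64 N down at 1.1 m → arm 1.1 m, τ = 64 × 1.1 = 70.4 N·m clockwise.
Crate: 60 × 10 = 600 N down at 3.4 m → arm 3.4 m, τ = 600 × 3.4 = 2040 N·m clockwise.
Total clockwise load moment = 2110 N·m.
The cable tension T acts at 2.5 m; only its component perpendicular to the bar, T sinθ, produces torque. sin 58° = 0.848.
Setting net torque to zero: T × 2.5 × 0.848 = 2110 → T = 2110 / 2.12 = 995 N.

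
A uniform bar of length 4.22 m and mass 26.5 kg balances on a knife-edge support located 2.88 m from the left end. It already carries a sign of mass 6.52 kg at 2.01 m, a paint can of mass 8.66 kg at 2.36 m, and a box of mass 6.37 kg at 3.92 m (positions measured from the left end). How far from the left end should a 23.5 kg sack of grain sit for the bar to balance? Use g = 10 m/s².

x ≈ 3.9 m from the left end

Taking torques about the knife-edge support (at 2.88 m from the left end):
Beam weight: 26.5 × 10 = 265 N down at 2.11 m → arm 0.77 m, τ = 265 × 0.77 = 204.1 N·m counterclockwise.
Sign: 6.52 × 10 = 65.2 N down at 2.01 m → arm 0.87 m, τ = 65.2 × 0.87 = 56.72 N·m counterclockwise.
Paint can: 8.66 × 10 = 86.6 N down at 2.36 m → arm 0.52 m, τ = 86.6 × 0.52 = 45.03 N·m counterclockwise.
Box: 6.37 × 10 = 63.7 N down at 3.92 m → arm 1.04 m, τ = 63.7 × 1.04 = 66.25 N·m clockwise.
Net moment of existing loads = 239.6 N·m counterclockwise.
The sack of grain weighs 23.5 × 10 = 235 N and must supply an equal clockwise moment, so its lever arm about the knife-edge support is 239.6 / 235 = 1.02 m.
That puts it at 2.88 + 1.02 = 3.9 m from the left end.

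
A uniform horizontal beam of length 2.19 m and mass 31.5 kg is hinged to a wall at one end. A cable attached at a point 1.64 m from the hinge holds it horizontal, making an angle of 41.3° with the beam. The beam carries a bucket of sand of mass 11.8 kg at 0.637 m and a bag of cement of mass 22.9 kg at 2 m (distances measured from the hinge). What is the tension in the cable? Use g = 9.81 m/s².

Taking torques about the hinge:
Beam weight: 31.5 × 9.81 = 309 N down at 1.095 m → arm 1.095 m, τ = 309 × 1.095 = 338.4 N·m clockwise.
Bucket of sand: 11.8 × 9.81 = 115.8 N down at 0.637 m → arm 0.637 m, τ = 115.8 × 0.637 = 73.76 N·m clockwise.
Bag of cement: 22.9 × 9.81 = 224.6 N down at 2 m → arm 2 m, τ = 224.6 × 2 = 449.2 N·m clockwise.
Total clockwise load moment = 861.4 N·m.
The cable tension T acts at 1.64 m; only its component perpendicular to the beam, T sinθ, produces torque. sin 41.3° = 0.66.
Balancing moments: T × 1.64 × 0.66 = 861.4, giving T = 861.4 / 1.082 = 796 N.

T ≈ 796 N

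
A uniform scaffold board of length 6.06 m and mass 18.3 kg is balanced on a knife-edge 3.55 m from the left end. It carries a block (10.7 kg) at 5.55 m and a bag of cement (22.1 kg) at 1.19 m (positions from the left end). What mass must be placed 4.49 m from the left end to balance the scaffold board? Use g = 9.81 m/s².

m ≈ 42.8 kg

Taking torques about the knife-edge (at 3.55 m from the left end):
Beam weight: 18.3 × 9.81 = 179.5 N down at 3.03 m → arm 0.52 m, τ = 179.5 × 0.52 = 93.34 N·m counterclockwise.
Block: 10.7 × 9.81 = 105 N down at 5.55 m → arm 2 m, τ = 105 × 2 = 210 N·m clockwise.
Bag of cement: 22.1 × 9.81 = 216.8 N down at 1.19 m → arm 2.36 m, τ = 216.8 × 2.36 = 511.6 N·m counterclockwise.
Net moment of known loads = 394.9 N·m counterclockwise.
An unknown mass m at 4.49 m has arm 0.94 m; its moment is m·g·0.94 clockwise.
Balancing moments: m × 9.81 × 0.94 = 394.9, giving m = 394.9 / (9.81 × 0.94) = 42.8 kg.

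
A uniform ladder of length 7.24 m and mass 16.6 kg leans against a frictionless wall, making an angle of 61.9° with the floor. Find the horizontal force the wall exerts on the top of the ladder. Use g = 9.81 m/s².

N_wall ≈ 43.5 N

Choose the foot of the ladder as the axis so the floor normal and friction both act there and drop out.
Ladder weight 16.6×9.81 = 162.8 N acts at 3.62 m along the ladder; its horizontal arm is 3.62·cos61.9° = 1.705 m → τ = 277.6 N·m clockwise.
Wall normal N acts horizontally at the top; its moment arm is the height L sinθ = 7.24·sin61.9° = 6.387 m, counterclockwise.
For rotational equilibrium, N × 6.387 = 277.6, so N = 43.5 N.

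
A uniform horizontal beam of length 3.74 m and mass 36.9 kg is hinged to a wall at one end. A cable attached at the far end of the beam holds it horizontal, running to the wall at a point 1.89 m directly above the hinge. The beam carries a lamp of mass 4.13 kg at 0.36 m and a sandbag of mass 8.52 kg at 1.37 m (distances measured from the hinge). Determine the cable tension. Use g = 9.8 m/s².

Choose the hinge as the axis so the unknown hinge reaction has zero arm there.
Beam weight: 36.9 × 9.8 = 361.6 N down at 1.87 m → arm 1.87 m, τ = 361.6 × 1.87 = 676.2 N·m clockwise.
Lamp: 4.13 × 9.8 = 40.47 N down at 0.36 m → arm 0.36 m, τ = 40.47 × 0.36 = 14.57 N·m clockwise.
Sandbag: 8.52 × 9.8 = 83.5 N down at 1.37 m → arm 1.37 m, τ = 83.5 × 1.37 = 114.4 N·m clockwise.
Total clockwise load moment = 805.2 N·m.
The cable tension T acts at 3.74 m; only its component perpendicular to the beam, T sinθ, produces torque. sinθ = h/√(h²+d²) = 1.89/√(1.89²+3.74²) = 0.451.
Setting net torque to zero: T × 3.74 × 0.451 = 805.2 → T = 805.2 / 1.687 = 477 N.

T ≈ 477 N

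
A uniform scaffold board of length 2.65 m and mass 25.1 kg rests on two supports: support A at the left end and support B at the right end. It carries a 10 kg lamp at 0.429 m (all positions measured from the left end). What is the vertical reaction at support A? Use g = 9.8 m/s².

Take moments about support B.
Beam weight: 25.1 × 9.8 = 246 N down at 1.325 m → arm 1.325 m, τ = 246 × 1.325 = 325.9 N·m counterclockwise.
Lamp: 10 × 9.8 = 98 N down at 0.429 m → arm 2.221 m, τ = 98 × 2.221 = 217.7 N·m counterclockwise.
Net load moment about support B = 543.6 N·m counterclockwise.
Reaction R at support A is upward at 0 m, arm 2.65 m → moment R × 2.65 clockwise.
Balancing moments: R × 2.65 = 543.6, giving R = 205 N.

R_A ≈ 205 N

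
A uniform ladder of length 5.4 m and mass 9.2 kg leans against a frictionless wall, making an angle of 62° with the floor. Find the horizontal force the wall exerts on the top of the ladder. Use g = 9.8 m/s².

Choose the foot of the ladder as the axis so the floor normal and friction both act there and drop out.
Ladder weight 9.2×9.8 = 90.16 N acts at 2.7 m along the ladder; its horizontal arm is 2.7·cos62° = 1.268 m → τ = 114.3 N·m clockwise.
Wall normal N acts horizontally at the top; its moment arm is the height L sinθ = 5.4·sin62° = 4.768 m, counterclockwise.
Setting net torque to zero: N × 4.768 = 114.3 → N = 24 N.

N_wall ≈ 24 N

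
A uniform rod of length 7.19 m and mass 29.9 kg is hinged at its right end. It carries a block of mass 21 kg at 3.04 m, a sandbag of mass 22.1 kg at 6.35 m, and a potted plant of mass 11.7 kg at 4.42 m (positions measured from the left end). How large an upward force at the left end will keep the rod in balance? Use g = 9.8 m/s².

Take moments about the right end.
Beam weight: 29.9 × 9.8 = 293 N down at 3.595 m → arm 3.595 m, τ = 293 × 3.595 = 1053 N·m counterclockwise.
Block: 21 × 9.8 = 205.8 N down at 3.04 m → arm 4.15 m, τ = 205.8 × 4.15 = 854.1 N·m counterclockwise.
Sandbag: 22.1 × 9.8 = 216.6 N down at 6.35 m → arm 0.84 m, τ = 216.6 × 0.84 = 181.9 N·m counterclockwise.
Potted plant: 11.7 × 9.8 = 114.7 N down at 4.42 m → arm 2.77 m, τ = 114.7 × 2.77 = 317.7 N·m counterclockwise.
Net moment of the loads = 2407 N·m counterclockwise.
The upward force F acts at the left end, arm 7.19 m, giving F × 7.19 clockwise.
Balancing moments: F × 7.19 = 2407, giving F = 2407 / 7.19 = 335 N.

F ≈ 335 N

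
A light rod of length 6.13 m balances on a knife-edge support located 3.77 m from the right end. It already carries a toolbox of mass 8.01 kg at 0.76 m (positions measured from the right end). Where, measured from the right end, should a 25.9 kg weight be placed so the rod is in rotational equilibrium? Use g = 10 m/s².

Take moments about the knife-edge support (at 3.77 m from the right end).
Toolbox: 8.01 × 10 = 80.1 N down at 0.76 m → arm 3.01 m, τ = 80.1 × 3.01 = 241.1 N·m clockwise.
Net moment of existing loads = 241.1 N·m clockwise.
The weight weighs 25.9 × 10 = 259 N and must supply an equal counterclockwise moment, so its lever arm about the knife-edge support is 241.1 / 259 = 0.931 m.
That puts it at 3.77 + 0.931 = 4.7 m from the right end.

x ≈ 4.7 m from the right end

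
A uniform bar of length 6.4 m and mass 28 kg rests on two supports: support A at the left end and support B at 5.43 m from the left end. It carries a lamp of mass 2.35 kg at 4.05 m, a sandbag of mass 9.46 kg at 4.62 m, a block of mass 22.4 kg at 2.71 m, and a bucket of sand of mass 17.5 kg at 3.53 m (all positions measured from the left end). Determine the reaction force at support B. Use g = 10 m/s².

About support A:
Beam weight: 28 × 10 = 280 N down at 3.2 m → arm 3.2 m, τ = 280 × 3.2 = 896 N·m clockwise.
Lamp: 2.35 × 10 = 23.5 N down at 4.05 m → arm 4.05 m, τ = 23.5 × 4.05 = 95.17 N·m clockwise.
Sandbag: 9.46 × 10 = 94.6 N down at 4.62 m → arm 4.62 m, τ = 94.6 × 4.62 = 437.1 N·m clockwise.
Block: 22.4 × 10 = 224 N down at 2.71 m → arm 2.71 m, τ = 224 × 2.71 = 607 N·m clockwise.
Bucket of sand: 17.5 × 10 = 175 N down at 3.53 m → arm 3.53 m, τ = 175 × 3.53 = 617.8 N·m clockwise.
Net load moment about support A = 2653 N·m clockwise.
Reaction R at support B is upward at 5.43 m, arm 5.43 m → moment R × 5.43 counterclockwise.
Setting net torque to zero: R × 5.43 = 2653 → R = 489 N.

R_B ≈ 489 N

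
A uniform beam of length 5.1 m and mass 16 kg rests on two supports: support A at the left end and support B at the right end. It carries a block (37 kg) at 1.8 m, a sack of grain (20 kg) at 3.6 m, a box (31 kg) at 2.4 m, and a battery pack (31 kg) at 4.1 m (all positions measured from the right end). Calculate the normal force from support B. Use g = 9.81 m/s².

About support A:
Beam weight: 16 × 9.81 = 157 N down at 2.55 m → arm 2.55 m, τ = 157 × 2.55 = 400.3 N·m clockwise.
Block: 37 × 9.81 = 363 N down at 1.8 m → arm 3.3 m, τ = 363 × 3.3 = 1198 N·m clockwise.
Sack of grain: 20 × 9.81 = 196.2 N down at 3.6 m → arm 1.5 m, τ = 196.2 × 1.5 = 294.3 N·m clockwise.
Box: 31 × 9.81 = 304.1 N down at 2.4 m → arm 2.7 m, τ = 304.1 × 2.7 = 821.1 N·m clockwise.
Battery pack: 31 × 9.81 = 304.1 N down at 4.1 m → arm 1 m, τ = 304.1 × 1 = 304.1 N·m clockwise.
Net load moment about support A = 3018 N·m clockwise.
Reaction R at support B is upward at 0 m, arm 5.1 m → moment R × 5.1 counterclockwise.
Setting net torque to zero: R × 5.1 = 3018 → R = 592 N.

R_B ≈ 592 N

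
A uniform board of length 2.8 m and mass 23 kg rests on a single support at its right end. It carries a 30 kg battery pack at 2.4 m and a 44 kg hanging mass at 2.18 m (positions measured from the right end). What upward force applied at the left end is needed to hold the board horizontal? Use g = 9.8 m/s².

F ≈ 700 N

Choose the right end as the axis so the unknown pivot reaction has zero arm there.
Beam weight: 23 × 9.8 = 225.4 N down at 1.4 m → arm 1.4 m, τ = 225.4 × 1.4 = 315.6 N·m counterclockwise.
Battery pack: 30 × 9.8 = 294 N down at 2.4 m → arm 2.4 m, τ = 294 × 2.4 = 705.6 N·m counterclockwise.
Hanging mass: 44 × 9.8 = 431.2 N down at 2.18 m → arm 2.18 m, τ = 431.2 × 2.18 = 940 N·m counterclockwise.
Net moment of the loads = 1961 N·m counterclockwise.
The upward force F acts at the left end, arm 2.8 m, giving F × 2.8 clockwise.
For rotational equilibrium, F × 2.8 = 1961, so F = 1961 / 2.8 = 700 N.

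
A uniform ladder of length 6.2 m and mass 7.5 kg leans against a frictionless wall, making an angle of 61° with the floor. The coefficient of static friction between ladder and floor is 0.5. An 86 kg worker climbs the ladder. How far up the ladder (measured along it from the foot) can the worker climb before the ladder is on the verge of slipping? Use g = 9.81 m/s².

Taking torques about the foot of the ladder:
Ladder weight 7.5×9.81 = 73.58 N acts at 3.1 m along the ladder; its horizontal arm is 3.1·cos61° = 1.503 m → τ = 110.6 N·m clockwise.
Worker weight 86×9.81 = 843.7 N at distance d → arm d·cos61° → τ = 843.7·d·0.4848 clockwise.
Wall normal N at the top has arm L sinθ = 5.423 m counterclockwise, so Στ = 0 gives N·5.423 = 110.6 + 409·d.
ΣFy = 0 ⇒ N_floor = 917.3 N, so the maximum friction is μ_s·N_floor = 0.5×917.3 = 458.6 N. ΣFx = 0 ⇒ N_wall = f, so at the slipping point N = 458.6 N.
Substituting: 458.6×5.423 = 110.6 + 409·d ⇒ d = (2487 − 110.6) / 409 = 5.81 m.

d ≈ 5.81 m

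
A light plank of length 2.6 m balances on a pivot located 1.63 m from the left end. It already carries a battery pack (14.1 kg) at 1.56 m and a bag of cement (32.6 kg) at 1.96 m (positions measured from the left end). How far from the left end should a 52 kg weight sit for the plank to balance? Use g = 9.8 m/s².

Choose the pivot (at 1.63 m from the left end) as the axis so the support reaction has zero arm there.
Battery pack: 14.1 × 9.8 = 138.2 N down at 1.56 m → arm 0.07 m, τ = 138.2 × 0.07 = 9.674 N·m counterclockwise.
Bag of cement: 32.6 × 9.8 = 319.5 N down at 1.96 m → arm 0.33 m, τ = 319.5 × 0.33 = 105.4 N·m clockwise.
Net moment of existing loads = 95.73 N·m clockwise.
The weight weighs 52 × 9.8 = 509.6 N and must supply an equal counterclockwise moment, so its lever arm about the pivot is 95.73 / 509.6 = 0.188 m.
That puts it at 1.63 − 0.188 = 1.44 m from the left end.

x ≈ 1.44 m from the left end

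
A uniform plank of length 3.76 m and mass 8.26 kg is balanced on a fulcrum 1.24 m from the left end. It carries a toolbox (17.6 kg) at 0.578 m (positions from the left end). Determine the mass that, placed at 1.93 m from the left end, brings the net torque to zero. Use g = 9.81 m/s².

Choose the fulcrum (at 1.24 m from the left end) as the axis so the support reaction has zero arm there.
Beam weight: 8.26 × 9.81 = 81.03 N down at 1.88 m → arm 0.64 m, τ = 81.03 × 0.64 = 51.86 N·m clockwise.
Toolbox: 17.6 × 9.81 = 172.7 N down at 0.578 m → arm 0.662 m, τ = 172.7 × 0.662 = 114.3 N·m counterclockwise.
Net moment of known loads = 62.44 N·m counterclockwise.
An unknown mass m at 1.93 m has arm 0.69 m; its moment is m·g·0.69 clockwise.
For rotational equilibrium, m × 9.81 × 0.69 = 62.44, so m = 62.44 / (9.81 × 0.69) = 9.22 kg.

m ≈ 9.22 kg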